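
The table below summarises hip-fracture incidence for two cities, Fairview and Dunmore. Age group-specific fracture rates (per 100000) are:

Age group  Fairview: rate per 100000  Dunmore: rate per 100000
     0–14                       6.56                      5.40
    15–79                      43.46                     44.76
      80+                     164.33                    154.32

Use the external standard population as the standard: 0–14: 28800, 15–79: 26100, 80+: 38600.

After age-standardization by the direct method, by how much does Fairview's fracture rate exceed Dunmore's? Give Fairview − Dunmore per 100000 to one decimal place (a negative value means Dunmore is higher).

Standard total = 93500; weights = 0.3080, 0.2791, 0.4128.
Fairview: 0.3080×6.56 + 0.2791×43.46 + 0.4128×164.33 = 81.9933 per 100000.
Dunmore: 0.3080×5.40 + 0.2791×44.76 + 0.4128×154.32 = 77.8664 per 100000.
Difference = 81.9933 − 77.8664 = 4.1269.

4.1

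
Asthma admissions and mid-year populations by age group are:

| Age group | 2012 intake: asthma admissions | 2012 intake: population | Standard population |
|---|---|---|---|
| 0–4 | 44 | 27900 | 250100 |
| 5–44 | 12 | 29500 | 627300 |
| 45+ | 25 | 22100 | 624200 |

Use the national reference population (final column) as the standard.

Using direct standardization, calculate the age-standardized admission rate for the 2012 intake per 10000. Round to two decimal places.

Age-specific rates per 10000 for the 2012 intake: 15.77, 4.07, 11.31.
Standard total = 1501600; weights = 0.1666, 0.4178, 0.4157.
Standardized rate: 0.1666×15.77 + 0.4178×4.07 + 0.4157×11.31 = 9.0284 per 10000.

9.03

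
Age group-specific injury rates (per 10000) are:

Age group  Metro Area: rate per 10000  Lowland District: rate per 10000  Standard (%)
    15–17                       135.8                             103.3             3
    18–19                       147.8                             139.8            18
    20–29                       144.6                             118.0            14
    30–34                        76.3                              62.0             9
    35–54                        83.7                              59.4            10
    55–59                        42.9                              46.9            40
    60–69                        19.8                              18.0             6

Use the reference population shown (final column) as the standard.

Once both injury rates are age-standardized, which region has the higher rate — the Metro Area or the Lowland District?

Metro Area

Standard weights: 0.03, 0.18, 0.14, 0.09, 0.10, 0.40, 0.06.
The Metro Area: 0.0300×135.8 + 0.1800×147.8 + 0.1400×144.6 + 0.0900×76.3 + 0.1000×83.7 + 0.4000×42.9 + 0.0600×19.8 = 84.5070 per 10000.
The Lowland District: 0.0300×103.3 + 0.1800×139.8 + 0.1400×118.0 + 0.0900×62.0 + 0.1000×59.4 + 0.4000×46.9 + 0.0600×18.0 = 76.1430 per 10000.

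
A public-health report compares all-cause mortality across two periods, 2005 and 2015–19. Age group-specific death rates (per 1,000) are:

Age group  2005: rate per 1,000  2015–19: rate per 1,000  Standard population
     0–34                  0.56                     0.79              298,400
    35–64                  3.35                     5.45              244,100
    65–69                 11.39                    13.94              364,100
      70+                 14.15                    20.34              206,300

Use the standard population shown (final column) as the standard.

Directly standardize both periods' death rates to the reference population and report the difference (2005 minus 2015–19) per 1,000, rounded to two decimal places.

Standard total = 1,112,900; weights = 0.2681, 0.2193, 0.3272, 0.1854.
2005: 0.2681×0.56 + 0.2193×3.35 + 0.3272×11.39 + 0.1854×14.15 = 7.2343 per 1,000.
2015–19: 0.2681×0.79 + 0.2193×5.45 + 0.3272×13.94 + 0.1854×20.34 = 9.7383 per 1,000.
Difference = 7.2343 − 9.7383 = -2.5040.

-2.50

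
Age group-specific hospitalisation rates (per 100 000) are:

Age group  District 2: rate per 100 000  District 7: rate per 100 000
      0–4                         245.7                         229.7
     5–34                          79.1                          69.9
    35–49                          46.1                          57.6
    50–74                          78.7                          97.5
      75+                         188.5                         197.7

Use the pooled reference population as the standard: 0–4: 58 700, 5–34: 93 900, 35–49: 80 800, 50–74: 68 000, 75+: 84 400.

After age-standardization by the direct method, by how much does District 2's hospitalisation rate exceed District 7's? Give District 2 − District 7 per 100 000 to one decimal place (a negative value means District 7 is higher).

-3.1

Standard total = 385 800; weights = 0.1522, 0.2434, 0.2094, 0.1763, 0.2188.
District 2: 0.1522×245.7 + 0.2434×79.1 + 0.2094×46.1 + 0.1763×78.7 + 0.2188×188.5 = 121.3996 per 100 000.
District 7: 0.1522×229.7 + 0.2434×69.9 + 0.2094×57.6 + 0.1763×97.5 + 0.2188×197.7 = 124.4608 per 100 000.
Difference = 121.3996 − 124.4608 = -3.0612.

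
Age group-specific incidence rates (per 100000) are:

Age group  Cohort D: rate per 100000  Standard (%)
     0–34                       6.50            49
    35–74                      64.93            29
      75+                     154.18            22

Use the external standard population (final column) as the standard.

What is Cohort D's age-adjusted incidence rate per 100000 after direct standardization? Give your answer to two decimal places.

55.93

Standard weights: 0.49, 0.29, 0.22.
Standardized rate: 0.4900×6.50 + 0.2900×64.93 + 0.2200×154.18 = 55.9343 per 100000.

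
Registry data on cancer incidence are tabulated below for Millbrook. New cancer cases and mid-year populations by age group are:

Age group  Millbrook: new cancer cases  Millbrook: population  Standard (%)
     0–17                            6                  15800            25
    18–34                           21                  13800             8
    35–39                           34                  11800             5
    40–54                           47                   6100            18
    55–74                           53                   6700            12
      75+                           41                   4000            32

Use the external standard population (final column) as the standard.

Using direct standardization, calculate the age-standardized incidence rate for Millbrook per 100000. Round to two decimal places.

597.69

Age-specific rates per 100000 for Millbrook: 37.97, 152.17, 288.14, 770.49, 791.04, 1025.00.
Standard weights: 0.25, 0.08, 0.05, 0.18, 0.12, 0.32.
Standardized rate: 0.2500×37.97 + 0.0800×152.17 + 0.0500×288.14 + 0.1800×770.49 + 0.1200×791.04 + 0.3200×1025.00 = 597.6883 per 100000.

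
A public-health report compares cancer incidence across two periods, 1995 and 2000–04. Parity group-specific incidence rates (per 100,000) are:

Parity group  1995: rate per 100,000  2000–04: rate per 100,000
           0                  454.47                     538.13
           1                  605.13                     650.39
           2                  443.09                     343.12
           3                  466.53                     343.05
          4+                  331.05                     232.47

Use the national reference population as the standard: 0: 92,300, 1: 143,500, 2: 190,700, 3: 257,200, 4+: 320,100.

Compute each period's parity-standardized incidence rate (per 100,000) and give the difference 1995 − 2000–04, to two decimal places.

67.90

Standard total = 1,003,800; weights = 0.0920, 0.1430, 0.1900, 0.2562, 0.3189.
1995: 0.0920×454.47 + 0.1430×605.13 + 0.1900×443.09 + 0.2562×466.53 + 0.3189×331.05 = 437.5788 per 100,000.
2000–04: 0.0920×538.13 + 0.1430×650.39 + 0.1900×343.12 + 0.2562×343.05 + 0.3189×232.47 = 369.6747 per 100,000.
Difference = 437.5788 − 369.6747 = 67.9041.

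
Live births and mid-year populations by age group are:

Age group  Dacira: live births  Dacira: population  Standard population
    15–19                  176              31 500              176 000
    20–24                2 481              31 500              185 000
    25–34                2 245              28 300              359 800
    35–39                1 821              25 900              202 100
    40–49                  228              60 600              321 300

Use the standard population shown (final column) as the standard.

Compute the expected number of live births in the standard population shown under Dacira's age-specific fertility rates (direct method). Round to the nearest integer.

Age-specific rates per 1 000 for Dacira: 5.587, 78.762, 79.329, 70.309, 3.762.
Expected live births = Σ (standard pop × age-specific rate ÷ 1 000)
= 176 000×5.587/1 000 + 185 000×78.762/1 000 + 359 800×79.329/1 000 + 202 100×70.309/1 000 + 321 300×3.762/1 000
= 983.37 + 14570.95 + 28542.44 + 14209.42 + 1208.85 = 59515.03.

59515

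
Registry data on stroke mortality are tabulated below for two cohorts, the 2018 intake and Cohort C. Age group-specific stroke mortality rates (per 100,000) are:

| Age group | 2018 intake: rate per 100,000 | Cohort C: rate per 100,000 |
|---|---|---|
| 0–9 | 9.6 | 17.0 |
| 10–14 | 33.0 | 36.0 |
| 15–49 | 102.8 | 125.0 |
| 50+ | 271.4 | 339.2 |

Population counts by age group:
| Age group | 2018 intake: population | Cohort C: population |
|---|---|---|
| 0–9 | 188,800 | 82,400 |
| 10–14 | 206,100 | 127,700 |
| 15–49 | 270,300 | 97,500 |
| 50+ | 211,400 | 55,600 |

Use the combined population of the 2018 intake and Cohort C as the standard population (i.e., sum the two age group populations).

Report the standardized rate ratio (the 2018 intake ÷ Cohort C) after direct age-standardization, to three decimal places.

Combined standard total = 1,239,800; weights = 0.2187, 0.2692, 0.2967, 0.2154.
The 2018 intake: 0.2187×9.6 + 0.2692×33.0 + 0.2967×102.8 + 0.2154×271.4 = 99.9295 per 100,000.
Cohort C: 0.2187×17.0 + 0.2692×36.0 + 0.2967×125.0 + 0.2154×339.2 = 123.5430 per 100,000.
Ratio = 99.9295 ÷ 123.5430 = 0.80886.

0.809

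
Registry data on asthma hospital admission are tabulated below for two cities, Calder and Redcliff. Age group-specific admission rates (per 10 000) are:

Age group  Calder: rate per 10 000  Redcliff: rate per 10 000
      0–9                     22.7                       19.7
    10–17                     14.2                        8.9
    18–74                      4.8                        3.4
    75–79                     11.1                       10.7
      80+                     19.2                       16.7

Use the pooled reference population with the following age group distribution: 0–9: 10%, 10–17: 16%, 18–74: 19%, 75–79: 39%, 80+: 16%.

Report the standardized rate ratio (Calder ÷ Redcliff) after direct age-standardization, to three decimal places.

Standard weights: 0.10, 0.16, 0.19, 0.39, 0.16.
Calder: 0.1000×22.7 + 0.1600×14.2 + 0.1900×4.8 + 0.3900×11.1 + 0.1600×19.2 = 12.8550 per 10 000.
Redcliff: 0.1000×19.7 + 0.1600×8.9 + 0.1900×3.4 + 0.3900×10.7 + 0.1600×16.7 = 10.8850 per 10 000.
Ratio = 12.8550 ÷ 10.8850 = 1.18098.

1.181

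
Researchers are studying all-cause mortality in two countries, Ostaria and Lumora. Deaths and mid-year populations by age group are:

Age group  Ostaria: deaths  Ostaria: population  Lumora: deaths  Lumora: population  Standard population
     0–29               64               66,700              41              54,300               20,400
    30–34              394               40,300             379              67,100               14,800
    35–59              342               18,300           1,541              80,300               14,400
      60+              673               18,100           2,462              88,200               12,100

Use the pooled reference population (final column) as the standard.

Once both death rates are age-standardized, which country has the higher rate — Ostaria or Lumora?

Ostaria

Age-specific rates per 1,000 for Ostaria: 0.960, 9.777, 18.689, 37.182.
For Lumora: 0.755, 5.648, 19.191, 27.914.
Standard total = 61,700; weights = 0.3306, 0.2399, 0.2334, 0.1961.
Ostaria: 0.3306×0.960 + 0.2399×9.777 + 0.2334×18.689 + 0.1961×37.182 = 14.3159 per 1,000.
Lumora: 0.3306×0.755 + 0.2399×5.648 + 0.2334×19.191 + 0.1961×27.914 = 11.5575 per 1,000.
The crude rates (10.27 vs 15.26) would put Lumora higher, but that reflects its age composition; once standardized to a common age structure, Ostaria has the higher underlying rate.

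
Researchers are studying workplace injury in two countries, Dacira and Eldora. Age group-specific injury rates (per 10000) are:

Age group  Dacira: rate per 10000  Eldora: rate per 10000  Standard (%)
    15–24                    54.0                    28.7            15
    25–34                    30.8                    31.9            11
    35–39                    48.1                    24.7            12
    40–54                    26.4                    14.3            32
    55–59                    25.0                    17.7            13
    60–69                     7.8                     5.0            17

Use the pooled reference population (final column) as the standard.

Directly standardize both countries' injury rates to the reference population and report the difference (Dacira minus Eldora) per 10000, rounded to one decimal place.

Standard weights: 0.15, 0.11, 0.12, 0.32, 0.13, 0.17.
Dacira: 0.1500×54.0 + 0.1100×30.8 + 0.1200×48.1 + 0.3200×26.4 + 0.1300×25.0 + 0.1700×7.8 = 30.2840 per 10000.
Eldora: 0.1500×28.7 + 0.1100×31.9 + 0.1200×24.7 + 0.3200×14.3 + 0.1300×17.7 + 0.1700×5.0 = 18.5050 per 10000.
Difference = 30.2840 − 18.5050 = 11.7790.

11.8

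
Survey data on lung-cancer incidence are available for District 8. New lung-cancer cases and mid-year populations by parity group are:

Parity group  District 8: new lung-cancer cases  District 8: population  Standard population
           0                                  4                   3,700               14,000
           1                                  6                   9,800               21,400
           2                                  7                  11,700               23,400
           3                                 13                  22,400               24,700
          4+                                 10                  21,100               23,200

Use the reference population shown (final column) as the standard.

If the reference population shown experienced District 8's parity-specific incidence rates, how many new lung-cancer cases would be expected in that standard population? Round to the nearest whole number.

68

Parity-specific rates per 100,000 for District 8: 108.11, 61.22, 59.83, 58.04, 47.39.
Expected new lung-cancer cases = Σ (standard pop × parity-specific rate ÷ 100,000)
= 14,000×108.11/100,000 + 21,400×61.22/100,000 + 23,400×59.83/100,000 + 24,700×58.04/100,000 + 23,200×47.39/100,000
= 15.14 + 13.10 + 14.00 + 14.33 + 11.00 = 67.57.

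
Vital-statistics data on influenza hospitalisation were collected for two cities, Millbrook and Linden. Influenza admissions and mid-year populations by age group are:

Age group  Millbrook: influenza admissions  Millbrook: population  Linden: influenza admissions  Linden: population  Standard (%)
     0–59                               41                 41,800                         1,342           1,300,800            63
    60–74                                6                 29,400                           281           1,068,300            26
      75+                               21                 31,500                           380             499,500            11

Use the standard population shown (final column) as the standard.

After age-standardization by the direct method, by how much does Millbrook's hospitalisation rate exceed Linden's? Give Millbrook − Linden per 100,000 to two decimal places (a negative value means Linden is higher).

Age-specific rates per 100,000 for Millbrook: 98.09, 20.41, 66.67.
For Linden: 103.17, 26.30, 76.08.
Standard weights: 0.63, 0.26, 0.11.
Millbrook: 0.6300×98.09 + 0.2600×20.41 + 0.1100×66.67 = 74.4337 per 100,000.
Linden: 0.6300×103.17 + 0.2600×26.30 + 0.1100×76.08 = 80.2027 per 100,000.
Difference = 74.4337 − 80.2027 = -5.7689.

-5.77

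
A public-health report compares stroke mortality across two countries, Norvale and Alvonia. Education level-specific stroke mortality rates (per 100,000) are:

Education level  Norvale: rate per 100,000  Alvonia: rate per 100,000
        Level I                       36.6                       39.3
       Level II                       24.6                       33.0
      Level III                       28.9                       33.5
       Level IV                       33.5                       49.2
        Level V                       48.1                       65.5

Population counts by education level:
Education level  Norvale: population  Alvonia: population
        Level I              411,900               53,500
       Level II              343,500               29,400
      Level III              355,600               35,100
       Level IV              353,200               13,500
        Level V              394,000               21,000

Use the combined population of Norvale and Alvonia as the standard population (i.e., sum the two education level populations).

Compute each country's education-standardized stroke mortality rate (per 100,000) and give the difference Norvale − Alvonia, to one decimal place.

Combined standard total = 2,010,700; weights = 0.2315, 0.1855, 0.1943, 0.1824, 0.2064.
Norvale: 0.2315×36.6 + 0.1855×24.6 + 0.1943×28.9 + 0.1824×33.5 + 0.2064×48.1 = 34.6865 per 100,000.
Alvonia: 0.2315×39.3 + 0.1855×33.0 + 0.1943×33.5 + 0.1824×49.2 + 0.2064×65.5 = 44.2177 per 100,000.
Difference = 34.6865 − 44.2177 = -9.5312.

-9.5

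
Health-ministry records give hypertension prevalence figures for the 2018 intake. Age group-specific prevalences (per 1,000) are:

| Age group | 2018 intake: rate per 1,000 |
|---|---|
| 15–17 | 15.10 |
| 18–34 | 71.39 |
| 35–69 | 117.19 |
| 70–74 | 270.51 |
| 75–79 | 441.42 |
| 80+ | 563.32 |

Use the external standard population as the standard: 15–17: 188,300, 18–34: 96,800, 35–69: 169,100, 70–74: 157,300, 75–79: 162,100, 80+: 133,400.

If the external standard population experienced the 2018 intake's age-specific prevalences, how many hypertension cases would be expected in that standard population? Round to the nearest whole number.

218823

Expected hypertension cases = Σ (standard pop × age-specific rate ÷ 1,000)
= 188,300×15.10/1,000 + 96,800×71.39/1,000 + 169,100×117.19/1,000 + 157,300×270.51/1,000 + 162,100×441.42/1,000 + 133,400×563.32/1,000
= 2843.33 + 6910.55 + 19816.83 + 42551.22 + 71554.18 + 75146.89 = 218823.00.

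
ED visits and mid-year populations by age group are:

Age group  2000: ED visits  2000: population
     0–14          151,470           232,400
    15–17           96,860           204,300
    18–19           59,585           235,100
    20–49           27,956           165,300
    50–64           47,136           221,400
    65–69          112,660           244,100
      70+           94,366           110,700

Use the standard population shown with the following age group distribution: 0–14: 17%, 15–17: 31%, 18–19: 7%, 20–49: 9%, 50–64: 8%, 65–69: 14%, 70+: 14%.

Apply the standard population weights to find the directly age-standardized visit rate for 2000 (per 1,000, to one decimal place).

491.7

Age-specific rates per 1,000 for 2000: 651.764, 474.107, 253.445, 169.123, 212.900, 461.532, 852.448.
Standard weights: 0.17, 0.31, 0.07, 0.09, 0.08, 0.14, 0.14.
Standardized rate: 0.1700×651.764 + 0.3100×474.107 + 0.0700×253.445 + 0.0900×169.123 + 0.0800×212.900 + 0.1400×461.532 + 0.1400×852.448 = 491.7244 per 1,000.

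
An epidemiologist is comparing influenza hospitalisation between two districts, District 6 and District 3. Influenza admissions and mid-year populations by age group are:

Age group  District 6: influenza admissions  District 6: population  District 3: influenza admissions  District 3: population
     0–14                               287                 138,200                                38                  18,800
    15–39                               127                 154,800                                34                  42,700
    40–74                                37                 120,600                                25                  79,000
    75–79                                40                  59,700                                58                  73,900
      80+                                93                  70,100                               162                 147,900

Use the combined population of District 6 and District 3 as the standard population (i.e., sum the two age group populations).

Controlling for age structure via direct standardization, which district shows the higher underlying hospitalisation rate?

District 6

Age-specific rates per 100,000 for District 6: 207.67, 82.04, 30.68, 67.00, 132.67.
For District 3: 202.13, 79.63, 31.65, 78.48, 109.53.
Combined standard total = 905,700; weights = 0.1733, 0.2181, 0.2204, 0.1475, 0.2407.
District 6: 0.1733×207.67 + 0.2181×82.04 + 0.2204×30.68 + 0.1475×67.00 + 0.2407×132.67 = 102.4666 per 100,000.
District 3: 0.1733×202.13 + 0.2181×79.63 + 0.2204×31.65 + 0.1475×78.48 + 0.2407×109.53 = 97.3173 per 100,000.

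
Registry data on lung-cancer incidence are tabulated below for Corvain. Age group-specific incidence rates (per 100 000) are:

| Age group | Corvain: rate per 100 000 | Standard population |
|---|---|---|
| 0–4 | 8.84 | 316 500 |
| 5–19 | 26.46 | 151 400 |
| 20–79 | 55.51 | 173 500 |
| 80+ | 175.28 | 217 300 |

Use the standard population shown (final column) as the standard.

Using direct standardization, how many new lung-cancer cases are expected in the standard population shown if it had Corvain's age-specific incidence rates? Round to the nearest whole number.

Expected new lung-cancer cases = Σ (standard pop × age-specific rate ÷ 100 000)
= 316 500×8.84/100 000 + 151 400×26.46/100 000 + 173 500×55.51/100 000 + 217 300×175.28/100 000
= 27.98 + 40.06 + 96.31 + 380.88 = 545.23.

545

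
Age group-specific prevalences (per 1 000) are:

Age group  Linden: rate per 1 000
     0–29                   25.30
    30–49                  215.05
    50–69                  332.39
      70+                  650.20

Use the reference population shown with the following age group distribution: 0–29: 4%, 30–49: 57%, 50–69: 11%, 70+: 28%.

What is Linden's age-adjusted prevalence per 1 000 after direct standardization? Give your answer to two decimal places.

342.21

Standard weights: 0.04, 0.57, 0.11, 0.28.
Standardized rate: 0.0400×25.30 + 0.5700×215.05 + 0.1100×332.39 + 0.2800×650.20 = 342.2094 per 1 000.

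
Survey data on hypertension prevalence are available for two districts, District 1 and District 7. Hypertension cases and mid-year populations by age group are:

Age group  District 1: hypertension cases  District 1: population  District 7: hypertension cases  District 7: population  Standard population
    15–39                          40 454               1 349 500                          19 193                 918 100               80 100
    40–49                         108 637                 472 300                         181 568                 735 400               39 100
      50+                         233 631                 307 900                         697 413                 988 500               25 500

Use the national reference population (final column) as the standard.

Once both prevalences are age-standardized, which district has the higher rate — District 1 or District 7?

Age-specific rates per 1 000 for District 1: 29.977, 230.017, 758.789.
For District 7: 20.905, 246.897, 705.527.
Standard total = 144 700; weights = 0.5536, 0.2702, 0.1762.
District 1: 0.5536×29.977 + 0.2702×230.017 + 0.1762×758.789 = 212.4667 per 1 000.
District 7: 0.5536×20.905 + 0.2702×246.897 + 0.1762×705.527 = 202.6199 per 1 000.
The crude rates (179.71 vs 339.96) would put District 7 higher, but that reflects its age composition; once standardized to a common age structure, District 1 has the higher underlying rate.

District 1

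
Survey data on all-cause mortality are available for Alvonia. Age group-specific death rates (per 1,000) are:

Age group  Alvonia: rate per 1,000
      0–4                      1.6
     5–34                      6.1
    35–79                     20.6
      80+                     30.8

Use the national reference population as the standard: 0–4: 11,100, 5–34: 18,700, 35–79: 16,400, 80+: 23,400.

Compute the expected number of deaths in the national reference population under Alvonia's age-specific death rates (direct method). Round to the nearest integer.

Expected deaths = Σ (standard pop × age-specific rate ÷ 1,000)
= 11,100×1.6/1,000 + 18,700×6.1/1,000 + 16,400×20.6/1,000 + 23,400×30.8/1,000
= 17.76 + 114.07 + 337.84 + 720.72 = 1190.39.

1190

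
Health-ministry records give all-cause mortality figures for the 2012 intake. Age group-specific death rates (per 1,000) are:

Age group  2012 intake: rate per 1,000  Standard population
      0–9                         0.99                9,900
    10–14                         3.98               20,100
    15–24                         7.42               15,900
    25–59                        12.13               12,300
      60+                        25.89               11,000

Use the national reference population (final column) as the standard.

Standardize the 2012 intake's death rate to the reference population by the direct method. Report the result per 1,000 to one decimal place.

Standard total = 69,200; weights = 0.1431, 0.2905, 0.2298, 0.1777, 0.1590.
Standardized rate: 0.1431×0.99 + 0.2905×3.98 + 0.2298×7.42 + 0.1777×12.13 + 0.1590×25.89 = 9.2741 per 1,000.

9.3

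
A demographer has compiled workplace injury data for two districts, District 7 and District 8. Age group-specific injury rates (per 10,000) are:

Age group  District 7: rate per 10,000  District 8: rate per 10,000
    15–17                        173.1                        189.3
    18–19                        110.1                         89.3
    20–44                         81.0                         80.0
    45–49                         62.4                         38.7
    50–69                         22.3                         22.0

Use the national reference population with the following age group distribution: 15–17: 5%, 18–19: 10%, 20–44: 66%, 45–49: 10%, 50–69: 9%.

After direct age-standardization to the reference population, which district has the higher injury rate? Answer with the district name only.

Standard weights: 0.05, 0.10, 0.66, 0.10, 0.09.
District 7: 0.0500×173.1 + 0.1000×110.1 + 0.6600×81.0 + 0.1000×62.4 + 0.0900×22.3 = 81.3720 per 10,000.
District 8: 0.0500×189.3 + 0.1000×89.3 + 0.6600×80.0 + 0.1000×38.7 + 0.0900×22.0 = 77.0450 per 10,000.

District 7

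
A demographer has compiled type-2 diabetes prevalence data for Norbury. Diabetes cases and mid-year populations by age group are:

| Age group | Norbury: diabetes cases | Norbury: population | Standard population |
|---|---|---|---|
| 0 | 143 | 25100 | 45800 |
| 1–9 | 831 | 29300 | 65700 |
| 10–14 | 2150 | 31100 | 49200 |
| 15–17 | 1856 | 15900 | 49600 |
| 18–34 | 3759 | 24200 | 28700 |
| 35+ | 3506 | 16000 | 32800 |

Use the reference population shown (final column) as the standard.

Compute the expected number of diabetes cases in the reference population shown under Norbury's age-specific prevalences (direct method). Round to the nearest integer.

22961

Age-specific rates per 1000 for Norbury: 5.697, 28.362, 69.132, 116.730, 155.331, 219.125.
Expected diabetes cases = Σ (standard pop × age-specific rate ÷ 1000)
= 45800×5.697/1000 + 65700×28.362/1000 + 49200×69.132/1000 + 49600×116.730/1000 + 28700×155.331/1000 + 32800×219.125/1000
= 260.93 + 1863.37 + 3401.29 + 5789.79 + 4457.99 + 7187.30 = 22960.66.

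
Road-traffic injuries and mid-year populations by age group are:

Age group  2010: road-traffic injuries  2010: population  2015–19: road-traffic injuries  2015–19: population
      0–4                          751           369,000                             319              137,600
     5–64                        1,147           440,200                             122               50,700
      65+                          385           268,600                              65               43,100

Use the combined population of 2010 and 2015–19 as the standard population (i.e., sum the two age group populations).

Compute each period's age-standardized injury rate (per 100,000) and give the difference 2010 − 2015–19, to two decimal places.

-5.26

Age-specific rates per 100,000 for 2010: 203.52, 260.56, 143.34.
For 2015–19: 231.83, 240.63, 150.81.
Combined standard total = 1,309,200; weights = 0.3870, 0.3750, 0.2381.
2010: 0.3870×203.52 + 0.3750×260.56 + 0.2381×143.34 = 210.5814 per 100,000.
2015–19: 0.3870×231.83 + 0.3750×240.63 + 0.2381×150.81 = 215.8415 per 100,000.
Difference = 210.5814 − 215.8415 = -5.2602.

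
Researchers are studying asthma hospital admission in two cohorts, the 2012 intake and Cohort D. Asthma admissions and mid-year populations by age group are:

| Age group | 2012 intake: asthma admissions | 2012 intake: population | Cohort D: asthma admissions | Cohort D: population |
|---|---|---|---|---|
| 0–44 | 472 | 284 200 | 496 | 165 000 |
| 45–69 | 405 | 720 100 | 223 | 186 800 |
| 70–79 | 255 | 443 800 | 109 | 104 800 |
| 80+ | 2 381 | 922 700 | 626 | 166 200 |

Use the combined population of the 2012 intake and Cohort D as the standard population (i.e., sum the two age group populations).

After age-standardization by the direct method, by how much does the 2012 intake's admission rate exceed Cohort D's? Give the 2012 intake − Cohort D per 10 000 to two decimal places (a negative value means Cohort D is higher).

Age-specific rates per 10 000 for the 2012 intake: 16.61, 5.62, 5.75, 25.80.
For Cohort D: 30.06, 11.94, 10.40, 37.67.
Combined standard total = 2 993 600; weights = 0.1501, 0.3029, 0.1833, 0.3637.
The 2012 intake: 0.1501×16.61 + 0.3029×5.62 + 0.1833×5.75 + 0.3637×25.80 = 14.6352 per 10 000.
Cohort D: 0.1501×30.06 + 0.3029×11.94 + 0.1833×10.40 + 0.3637×37.67 = 23.7338 per 10 000.
Difference = 14.6352 − 23.7338 = -9.0986.

-9.10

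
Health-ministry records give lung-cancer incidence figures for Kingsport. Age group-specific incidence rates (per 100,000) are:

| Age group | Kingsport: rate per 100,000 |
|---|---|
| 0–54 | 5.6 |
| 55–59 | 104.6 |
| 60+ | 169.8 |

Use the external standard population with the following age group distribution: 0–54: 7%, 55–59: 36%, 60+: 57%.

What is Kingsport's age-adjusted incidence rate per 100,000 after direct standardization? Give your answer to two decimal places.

Standard weights: 0.07, 0.36, 0.57.
Standardized rate: 0.0700×5.6 + 0.3600×104.6 + 0.5700×169.8 = 134.8340 per 100,000.

134.83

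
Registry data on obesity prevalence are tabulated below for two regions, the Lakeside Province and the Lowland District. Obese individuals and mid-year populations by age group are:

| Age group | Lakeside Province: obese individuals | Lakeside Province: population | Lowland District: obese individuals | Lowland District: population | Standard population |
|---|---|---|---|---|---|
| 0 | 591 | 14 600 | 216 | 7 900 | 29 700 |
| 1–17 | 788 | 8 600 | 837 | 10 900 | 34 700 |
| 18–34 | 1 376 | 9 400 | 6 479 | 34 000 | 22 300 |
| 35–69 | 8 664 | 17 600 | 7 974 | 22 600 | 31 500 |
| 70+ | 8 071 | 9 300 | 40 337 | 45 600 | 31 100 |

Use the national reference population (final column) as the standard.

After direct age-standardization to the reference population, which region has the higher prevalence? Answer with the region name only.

Lakeside Province

Age-specific rates per 1 000 for the Lakeside Province: 40.479, 91.628, 146.383, 492.273, 867.849.
For the Lowland District: 27.342, 76.789, 190.559, 352.832, 884.583.
Standard total = 149 300; weights = 0.1989, 0.2324, 0.1494, 0.2110, 0.2083.
The Lakeside Province: 0.1989×40.479 + 0.2324×91.628 + 0.1494×146.383 + 0.2110×492.273 + 0.2083×867.849 = 335.8525 per 1 000.
The Lowland District: 0.1989×27.342 + 0.2324×76.789 + 0.1494×190.559 + 0.2110×352.832 + 0.2083×884.583 = 310.4544 per 1 000.
The crude rates (327.56 vs 461.51) would put the Lowland District higher, but that reflects its age composition; once standardized to a common age structure, the Lakeside Province has the higher underlying rate.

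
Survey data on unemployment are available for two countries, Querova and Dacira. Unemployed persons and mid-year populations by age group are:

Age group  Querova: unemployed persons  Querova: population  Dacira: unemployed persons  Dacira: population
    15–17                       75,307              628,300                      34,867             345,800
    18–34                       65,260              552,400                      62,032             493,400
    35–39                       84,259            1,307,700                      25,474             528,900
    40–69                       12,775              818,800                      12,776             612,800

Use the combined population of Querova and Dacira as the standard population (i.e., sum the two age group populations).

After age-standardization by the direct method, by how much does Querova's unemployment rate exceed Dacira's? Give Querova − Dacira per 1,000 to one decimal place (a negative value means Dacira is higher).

6.2

Age-specific rates per 1,000 for Querova: 119.858, 118.139, 64.433, 15.602.
For Dacira: 100.830, 125.724, 48.164, 20.849.
Combined standard total = 5,288,100; weights = 0.1842, 0.1978, 0.3473, 0.2707.
Querova: 0.1842×119.858 + 0.1978×118.139 + 0.3473×64.433 + 0.2707×15.602 = 72.0443 per 1,000.
Dacira: 0.1842×100.830 + 0.1978×125.724 + 0.3473×48.164 + 0.2707×20.849 = 65.8091 per 1,000.
Difference = 72.0443 − 65.8091 = 6.2352.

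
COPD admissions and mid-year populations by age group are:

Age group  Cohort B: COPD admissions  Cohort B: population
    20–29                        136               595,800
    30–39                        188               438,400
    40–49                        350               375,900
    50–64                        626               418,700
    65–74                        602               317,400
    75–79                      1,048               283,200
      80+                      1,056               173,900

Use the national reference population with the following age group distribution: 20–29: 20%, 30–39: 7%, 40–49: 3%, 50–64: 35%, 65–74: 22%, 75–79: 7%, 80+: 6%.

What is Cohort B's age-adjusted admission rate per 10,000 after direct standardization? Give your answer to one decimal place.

Age-specific rates per 10,000 for Cohort B: 2.28, 4.29, 9.31, 14.95, 18.97, 37.01, 60.72.
Standard weights: 0.20, 0.07, 0.03, 0.35, 0.22, 0.07, 0.06.
Standardized rate: 0.2000×2.28 + 0.0700×4.29 + 0.0300×9.31 + 0.3500×14.95 + 0.2200×18.97 + 0.0700×37.01 + 0.0600×60.72 = 16.6754 per 10,000.

16.7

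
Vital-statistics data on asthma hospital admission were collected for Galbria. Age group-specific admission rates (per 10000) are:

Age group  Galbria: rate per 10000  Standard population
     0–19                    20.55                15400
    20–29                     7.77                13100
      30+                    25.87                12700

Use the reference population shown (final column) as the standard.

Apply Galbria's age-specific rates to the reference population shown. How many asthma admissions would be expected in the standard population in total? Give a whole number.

75

Expected asthma admissions = Σ (standard pop × age-specific rate ÷ 10000)
= 15400×20.55/10000 + 13100×7.77/10000 + 12700×25.87/10000
= 31.65 + 10.18 + 32.85 = 74.68.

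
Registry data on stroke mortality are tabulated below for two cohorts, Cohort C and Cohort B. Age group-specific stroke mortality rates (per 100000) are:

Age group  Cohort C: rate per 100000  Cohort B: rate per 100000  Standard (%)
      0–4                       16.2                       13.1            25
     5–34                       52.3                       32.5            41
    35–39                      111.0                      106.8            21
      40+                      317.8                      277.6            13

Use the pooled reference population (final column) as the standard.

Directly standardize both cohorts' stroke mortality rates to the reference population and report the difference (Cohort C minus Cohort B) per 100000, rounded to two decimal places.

Standard weights: 0.25, 0.41, 0.21, 0.13.
Cohort C: 0.2500×16.2 + 0.4100×52.3 + 0.2100×111.0 + 0.1300×317.8 = 90.1170 per 100000.
Cohort B: 0.2500×13.1 + 0.4100×32.5 + 0.2100×106.8 + 0.1300×277.6 = 75.1160 per 100000.
Difference = 90.1170 − 75.1160 = 15.0010.

15.00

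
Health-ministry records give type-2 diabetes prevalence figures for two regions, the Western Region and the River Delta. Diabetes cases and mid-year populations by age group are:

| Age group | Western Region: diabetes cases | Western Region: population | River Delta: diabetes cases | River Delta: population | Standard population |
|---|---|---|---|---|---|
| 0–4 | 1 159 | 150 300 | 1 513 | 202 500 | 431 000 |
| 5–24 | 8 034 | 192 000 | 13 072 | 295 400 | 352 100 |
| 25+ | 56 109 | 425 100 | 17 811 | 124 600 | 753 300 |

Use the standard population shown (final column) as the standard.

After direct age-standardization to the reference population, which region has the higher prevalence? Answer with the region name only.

Age-specific rates per 1 000 for the Western Region: 7.711, 41.844, 131.990.
For the River Delta: 7.472, 44.252, 142.945.
Standard total = 1 536 400; weights = 0.2805, 0.2292, 0.4903.
The Western Region: 0.2805×7.711 + 0.2292×41.844 + 0.4903×131.990 = 76.4676 per 1 000.
The River Delta: 0.2805×7.472 + 0.2292×44.252 + 0.4903×142.945 = 82.3237 per 1 000.
The crude rates (85.10 vs 52.04) would put the Western Region higher, but that reflects its age composition; once standardized to a common age structure, the River Delta has the higher underlying rate.

River Delta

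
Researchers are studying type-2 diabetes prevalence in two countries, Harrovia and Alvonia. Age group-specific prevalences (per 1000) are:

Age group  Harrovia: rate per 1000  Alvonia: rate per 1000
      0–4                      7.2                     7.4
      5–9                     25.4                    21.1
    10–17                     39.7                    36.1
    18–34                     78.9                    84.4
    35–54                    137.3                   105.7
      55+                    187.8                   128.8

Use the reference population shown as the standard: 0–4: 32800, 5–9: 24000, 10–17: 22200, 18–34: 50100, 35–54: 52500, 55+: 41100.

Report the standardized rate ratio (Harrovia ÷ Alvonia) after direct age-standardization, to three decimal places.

1.240

Standard total = 222700; weights = 0.1473, 0.1078, 0.0997, 0.2250, 0.2357, 0.1846.
Harrovia: 0.1473×7.2 + 0.1078×25.4 + 0.0997×39.7 + 0.2250×78.9 + 0.2357×137.3 + 0.1846×187.8 = 92.5317 per 1000.
Alvonia: 0.1473×7.4 + 0.1078×21.1 + 0.0997×36.1 + 0.2250×84.4 + 0.2357×105.7 + 0.1846×128.8 = 74.6381 per 1000.
Ratio = 92.5317 ÷ 74.6381 = 1.23974.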